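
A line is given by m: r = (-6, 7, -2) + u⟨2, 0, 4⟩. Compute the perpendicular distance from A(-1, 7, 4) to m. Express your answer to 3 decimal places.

1.789

Taking (-6, 7, -2) on m with direction v = (2, 0, 4): w = A − (-6, 7, -2) = (5, 0, 6), and w × v = (0, -8, 0).
Distance = |w × v| / |v| = √64 / √20 ≈ 1.789.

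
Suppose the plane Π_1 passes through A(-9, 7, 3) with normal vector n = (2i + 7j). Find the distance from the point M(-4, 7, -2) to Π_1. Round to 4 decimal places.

1.3736

Π_1: n·r = n·A gives 2x + 7y = 31.
n·M − d = (2)·(-4) + (7)·(7) + (0)·(-2) − 31 = 10; |n| = √53.
Distance = |10| / √53 = 10/√53 ≈ 1.3736.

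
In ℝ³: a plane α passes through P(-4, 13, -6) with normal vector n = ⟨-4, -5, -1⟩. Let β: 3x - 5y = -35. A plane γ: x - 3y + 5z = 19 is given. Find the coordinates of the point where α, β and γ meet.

(0, 7, 8)

α: n·r = n·P gives -4x - 5y - z = -43.
Solving the 3×3 linear system -4x - 5y - z = -43, 3x - 5y = -35, x - 3y + 5z = 19 (e.g. by elimination or Cramer's rule, determinant = 179) gives (0, 7, 8).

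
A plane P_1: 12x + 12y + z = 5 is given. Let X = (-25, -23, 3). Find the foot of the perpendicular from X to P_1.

(-1, 1, 5)

Foot = X − λn with λ = (n·X − d)/|n|² = (-573 − 5)/289 = -2.
Foot = (-25, -23, 3) − (-2)·(12, 12, 1) = (-1, 1, 5).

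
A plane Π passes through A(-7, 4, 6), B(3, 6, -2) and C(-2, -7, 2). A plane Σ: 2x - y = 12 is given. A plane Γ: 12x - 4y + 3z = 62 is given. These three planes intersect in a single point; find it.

(8, 4, -6)

AB = (10, 2, -8), AC = (5, -11, -4); a normal to Π is AB × AC = (-96, 0, -120).
Using A: Π has equation -96x - 120z = -48.
Solving the 3×3 linear system -96x - 120z = -48, 2x - y = 12, 12x - 4y + 3z = 62 (e.g. by elimination or Cramer's rule, determinant = -192) gives (8, 4, -6).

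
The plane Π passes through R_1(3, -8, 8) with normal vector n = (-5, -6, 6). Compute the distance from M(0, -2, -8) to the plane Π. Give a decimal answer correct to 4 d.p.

Π: n·r = n·R_1 gives -5x - 6y + 6z = 81.
n·M − d = (-5)·(0) + (-6)·(-2) + (6)·(-8) − 81 = -117; |n| = √97.
Distance = |-117| / √97 = 117/√97 ≈ 11.8796.

11.8796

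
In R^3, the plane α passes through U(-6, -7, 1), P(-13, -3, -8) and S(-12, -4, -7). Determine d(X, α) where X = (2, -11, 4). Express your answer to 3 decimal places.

3.731

UP = (-7, 4, -9), US = (-6, 3, -8); a normal to α is UP × US = (-5, -2, 3).
Using U: α has equation -5x - 2y + 3z = 47.
n·X − d = (-5)·(2) + (-2)·(-11) + (3)·(4) − 47 = -23; |n| = √38.
Distance = |-23| / √38 = 23/√38 ≈ 3.731.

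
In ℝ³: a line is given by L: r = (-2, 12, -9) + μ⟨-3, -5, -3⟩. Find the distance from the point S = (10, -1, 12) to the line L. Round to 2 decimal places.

Taking (-2, 12, -9) on L with direction v = (-3, -5, -3): w = S − (-2, 12, -9) = (12, -13, 21), and w × v = (144, -27, -99).
Distance = |w × v| / |v| = √31266 / √43 ≈ 26.97.

26.97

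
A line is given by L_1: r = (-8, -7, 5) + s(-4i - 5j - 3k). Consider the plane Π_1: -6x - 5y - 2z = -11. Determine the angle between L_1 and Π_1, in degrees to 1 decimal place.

74.7

sin θ = |n·v| / (|n||v|) = |55| / (√65 · √50) = 0.96476.
θ ≈ 74.7°.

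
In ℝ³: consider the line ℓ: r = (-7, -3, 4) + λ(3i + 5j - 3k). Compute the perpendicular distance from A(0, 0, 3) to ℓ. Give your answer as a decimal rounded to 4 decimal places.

4.8609

Taking (-7, -3, 4) on ℓ with direction v = (3, 5, -3): w = A − (-7, -3, 4) = (7, 3, -1), and w × v = (-4, 18, 26).
Distance = |w × v| / |v| = √1016 / √43 ≈ 4.8609.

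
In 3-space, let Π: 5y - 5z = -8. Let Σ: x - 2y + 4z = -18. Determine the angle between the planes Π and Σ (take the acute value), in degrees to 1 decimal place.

cos θ = |n₁·n₂| / (|n₁||n₂|) = |-30| / (√50 · √21).
θ = arccos(0.92582) ≈ 22.2°.

22.2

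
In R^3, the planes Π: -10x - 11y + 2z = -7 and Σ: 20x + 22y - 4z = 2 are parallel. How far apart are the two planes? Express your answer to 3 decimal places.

Rescale Σ by 1/(-2): -10x - 11y + 2z = -1. Then distance = |-7 − (-1)| / √225 ≈ 0.400.

0.400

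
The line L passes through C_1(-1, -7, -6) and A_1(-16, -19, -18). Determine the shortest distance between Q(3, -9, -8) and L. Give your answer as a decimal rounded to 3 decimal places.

4.870

A direction vector for L is A_1 − C_1 = (-15, -12, -12).
Taking (-1, -7, -6) on L with direction v = (-15, -12, -12): w = Q − (-1, -7, -6) = (4, -2, -2), and w × v = (0, 78, -78).
Distance = |w × v| / |v| = √12168 / √513 ≈ 4.870.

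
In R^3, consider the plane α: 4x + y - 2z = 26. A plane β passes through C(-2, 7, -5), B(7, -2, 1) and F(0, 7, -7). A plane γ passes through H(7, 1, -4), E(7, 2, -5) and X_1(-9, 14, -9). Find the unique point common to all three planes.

CB = (9, -9, 6), CF = (2, 0, -2); a normal to β is CB × CF = (18, 30, 18).
Using C: β has equation 18x + 30y + 18z = 84.
HE = (0, 1, -1), HX_1 = (-16, 13, -5); a normal to γ is HE × HX_1 = (8, 16, 16).
Using H: γ has equation 8x + 16y + 16z = 8.
Solving the 3×3 linear system 4x + y - 2z = 26, 18x + 30y + 18z = 84, 8x + 16y + 16z = 8 (e.g. by elimination or Cramer's rule, determinant = 528) gives (3, 4, -5).

(3, 4, -5)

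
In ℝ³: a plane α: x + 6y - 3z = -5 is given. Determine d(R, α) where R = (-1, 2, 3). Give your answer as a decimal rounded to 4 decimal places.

n·R − d = (1)·(-1) + (6)·(2) + (-3)·(3) − (-5) = 7; |n| = √46.
Distance = |7| / √46 = 7/√46 ≈ 1.0321.

1.0321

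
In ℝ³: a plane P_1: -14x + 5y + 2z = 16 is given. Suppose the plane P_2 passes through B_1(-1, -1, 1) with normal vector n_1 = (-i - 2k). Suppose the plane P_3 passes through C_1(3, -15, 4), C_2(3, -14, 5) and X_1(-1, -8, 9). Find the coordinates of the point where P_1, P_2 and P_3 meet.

(-5, -12, 3)

P_2: n_1·r = n_1·B_1 gives -x - 2z = -1.
C_1C_2 = (0, 1, 1), C_1X_1 = (-4, 7, 5); a normal to P_3 is C_1C_2 × C_1X_1 = (-2, -4, 4).
Using C_1: P_3 has equation -2x - 4y + 4z = 70.
Solving the 3×3 linear system -14x + 5y + 2z = 16, -x - 2z = -1, -2x - 4y + 4z = 70 (e.g. by elimination or Cramer's rule, determinant = 160) gives (-5, -12, 3).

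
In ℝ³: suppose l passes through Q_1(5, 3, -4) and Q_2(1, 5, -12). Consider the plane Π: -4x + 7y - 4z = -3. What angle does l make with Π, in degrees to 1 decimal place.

48.7

A direction vector for l is Q_2 − Q_1 = (-4, 2, -8).
sin θ = |n·v| / (|n||v|) = |62| / (√81 · √84) = 0.75164.
θ ≈ 48.7°.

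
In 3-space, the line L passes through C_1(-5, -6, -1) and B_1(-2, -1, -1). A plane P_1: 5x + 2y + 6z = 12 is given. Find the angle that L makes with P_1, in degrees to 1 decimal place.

32.1

A direction vector for L is B_1 − C_1 = (3, 5, 0).
sin θ = |n·v| / (|n||v|) = |25| / (√65 · √34) = 0.53179.
θ ≈ 32.1°.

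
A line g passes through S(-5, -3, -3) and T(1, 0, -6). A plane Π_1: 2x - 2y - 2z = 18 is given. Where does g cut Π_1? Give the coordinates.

A direction vector for g is T − S = (6, 3, -3).
Substitute r = (-5, -3, -3) + t(6, 3, -3) into the plane: 2 + 12t = 18, so t = 4/3.
Intersection: (-5, -3, -3) + (4/3)·(6, 3, -3) = (3, 1, -7).

(3, 1, -7)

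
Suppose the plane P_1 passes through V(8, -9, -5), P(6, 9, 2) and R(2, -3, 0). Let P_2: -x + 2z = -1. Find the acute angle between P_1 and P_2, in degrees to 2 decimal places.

54.90

VP = (-2, 18, 7), VR = (-6, 6, 5); a normal to P_1 is VP × VR = (48, -32, 96).
Using V: P_1 has equation 48x - 32y + 96z = 192.
cos θ = |n₁·n₂| / (|n₁||n₂|) = |144| / (√12544 · √5).
θ = arccos(0.57499) ≈ 54.90°.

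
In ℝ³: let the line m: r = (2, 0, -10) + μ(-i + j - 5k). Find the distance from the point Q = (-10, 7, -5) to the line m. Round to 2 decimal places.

Taking (2, 0, -10) on m with direction v = (-1, 1, -5): w = Q − (2, 0, -10) = (-12, 7, 5), and w × v = (-40, -65, -5).
Distance = |w × v| / |v| = √5850 / √27 ≈ 14.72.

14.72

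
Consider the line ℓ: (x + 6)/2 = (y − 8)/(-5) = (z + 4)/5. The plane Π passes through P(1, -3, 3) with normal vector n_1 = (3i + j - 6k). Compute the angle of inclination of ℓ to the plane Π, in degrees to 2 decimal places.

35.58

ℓ has direction (2, -5, 5) through (-6, 8, -4).
Π: n_1·r = n_1·P gives 3x + y - 6z = -18.
sin θ = |n·v| / (|n||v|) = |-29| / (√46 · √54) = 0.58186.
θ ≈ 35.58°.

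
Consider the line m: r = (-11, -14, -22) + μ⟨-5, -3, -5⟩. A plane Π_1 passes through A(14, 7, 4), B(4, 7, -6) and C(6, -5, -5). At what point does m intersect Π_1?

AB = (-10, 0, -10), AC = (-8, -12, -9); a normal to Π_1 is AB × AC = (-120, -10, 120).
Using A: Π_1 has equation -120x - 10y + 120z = -1270.
Substitute r = (-11, -14, -22) + t(-5, -3, -5) into the plane: -1180 + 30t = -1270, so t = -3.
Intersection: (-11, -14, -22) + (-3)·(-5, -3, -5) = (4, -5, -7).

(4, -5, -7)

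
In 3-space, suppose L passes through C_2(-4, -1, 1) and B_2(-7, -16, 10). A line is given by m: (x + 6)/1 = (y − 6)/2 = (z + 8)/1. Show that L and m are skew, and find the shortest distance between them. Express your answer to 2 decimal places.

1.90

A direction vector for L is B_2 − C_2 = (-3, -15, 9).
m has direction (1, 2, 1) through (-6, 6, -8).
Common perpendicular direction n = (-3, -15, 9) × (1, 2, 1) = (-33, 12, 9).
With w = (-6, 6, -8) − (-4, -1, 1) = (-2, 7, -9), w · n = 69.
Since n ≠ 0 the lines are not parallel, and w · n = 69 ≠ 0 so they do not intersect; hence they are skew.
Distance = |w · n| / |n| = |69| / √1314 ≈ 1.90.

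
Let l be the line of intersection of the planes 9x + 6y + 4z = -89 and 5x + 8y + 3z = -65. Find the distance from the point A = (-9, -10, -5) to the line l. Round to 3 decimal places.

Direction of l: (9, 6, 4) × (5, 8, 3) = (-14, -7, 42).
A point on l: solving the two plane equations with x = -9 gives (-9, -4, 4).
Taking (-9, -4, 4) on l with direction v = (-14, -7, 42): w = A − (-9, -4, 4) = (0, -6, -9), and w × v = (-315, 126, -84).
Distance = |w × v| / |v| = √122157 / √2009 ≈ 7.798.

7.798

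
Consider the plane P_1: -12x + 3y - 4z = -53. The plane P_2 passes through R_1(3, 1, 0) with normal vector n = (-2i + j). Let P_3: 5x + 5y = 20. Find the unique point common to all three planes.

P_2: n·r = n·R_1 gives -2x + y = -5.
Solving the 3×3 linear system -12x + 3y - 4z = -53, -2x + y = -5, 5x + 5y = 20 (e.g. by elimination or Cramer's rule, determinant = 60) gives (3, 1, 5).

(3, 1, 5)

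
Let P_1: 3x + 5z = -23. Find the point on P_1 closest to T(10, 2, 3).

Foot = T − λn with λ = (n·T − d)/|n|² = (45 − (-23))/34 = 2.
Foot = (10, 2, 3) − 2·(3, 0, 5) = (4, 2, -7).

(4, 2, -7)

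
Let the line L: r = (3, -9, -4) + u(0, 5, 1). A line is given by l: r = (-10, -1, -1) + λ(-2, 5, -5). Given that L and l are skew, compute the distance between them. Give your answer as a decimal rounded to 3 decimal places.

12.750

Common perpendicular direction n = (0, 5, 1) × (-2, 5, -5) = (-30, -2, 10).
With w = (-10, -1, -1) − (3, -9, -4) = (-13, 8, 3), w · n = 404.
Distance = |w · n| / |n| = |404| / √1004 ≈ 12.750.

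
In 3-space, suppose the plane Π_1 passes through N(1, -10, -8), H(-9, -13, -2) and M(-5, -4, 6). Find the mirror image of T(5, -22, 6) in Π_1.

NH = (-10, -3, 6), NM = (-6, 6, 14); a normal to Π_1 is NH × NM = (-78, 104, -78).
Using N: Π_1 has equation -78x + 104y - 78z = -494.
λ = (n·T − d)/|n|² = (-3146 − (-494))/22984 = -3/26.
Reflection = T − 2λn = (5, -22, 6) − (-3/13)·(-78, 104, -78) = (-13, 2, -12).

(-13, 2, -12)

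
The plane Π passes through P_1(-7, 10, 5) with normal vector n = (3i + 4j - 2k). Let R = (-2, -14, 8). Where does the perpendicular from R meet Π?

(7, -2, 2)

Π: n·r = n·P_1 gives 3x + 4y - 2z = 9.
Foot = R − λn with λ = (n·R − d)/|n|² = (-78 − 9)/29 = -3.
Foot = (-2, -14, 8) − (-3)·(3, 4, -2) = (7, -2, 2).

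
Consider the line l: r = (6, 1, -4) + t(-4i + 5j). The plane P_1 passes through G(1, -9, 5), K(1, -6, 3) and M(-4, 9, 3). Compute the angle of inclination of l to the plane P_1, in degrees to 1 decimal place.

18.2

GK = (0, 3, -2), GM = (-5, 18, -2); a normal to P_1 is GK × GM = (30, 10, 15).
Using G: P_1 has equation 30x + 10y + 15z = 15.
sin θ = |n·v| / (|n||v|) = |-70| / (√1225 · √41) = 0.31235.
θ ≈ 18.2°.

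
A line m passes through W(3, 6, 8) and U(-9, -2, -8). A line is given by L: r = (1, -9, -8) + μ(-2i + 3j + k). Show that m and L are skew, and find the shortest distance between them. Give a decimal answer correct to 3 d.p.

1.165

A direction vector for m is U − W = (-12, -8, -16).
Common perpendicular direction n = (-12, -8, -16) × (-2, 3, 1) = (40, 44, -52).
With w = (1, -9, -8) − (3, 6, 8) = (-2, -15, -16), w · n = 92.
Since n ≠ 0 the lines are not parallel, and w · n = 92 ≠ 0 so they do not intersect; hence they are skew.
Distance = |w · n| / |n| = |92| / √6240 ≈ 1.165.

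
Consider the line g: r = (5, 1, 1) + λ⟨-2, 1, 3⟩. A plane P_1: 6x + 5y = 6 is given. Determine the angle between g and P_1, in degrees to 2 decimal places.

13.86

sin θ = |n·v| / (|n||v|) = |-7| / (√61 · √14) = 0.23954.
θ ≈ 13.86°.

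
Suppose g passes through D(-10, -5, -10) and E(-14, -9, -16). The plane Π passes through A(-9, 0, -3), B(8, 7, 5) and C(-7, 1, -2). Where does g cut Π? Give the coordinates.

A direction vector for g is E − D = (-4, -4, -6).
AB = (17, 7, 8), AC = (2, 1, 1); a normal to Π is AB × AC = (-1, -1, 3).
Using A: Π has equation -x - y + 3z = 0.
Substitute r = (-10, -5, -10) + t(-4, -4, -6) into the plane: -15 + (-10)t = 0, so t = -3/2.
Intersection: (-10, -5, -10) + (-3/2)·(-4, -4, -6) = (-4, 1, -1).

(-4, 1, -1)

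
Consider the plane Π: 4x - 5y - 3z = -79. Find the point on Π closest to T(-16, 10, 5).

(-12, 5, 2)

Foot = T − λn with λ = (n·T − d)/|n|² = (-129 − (-79))/50 = -1.
Foot = (-16, 10, 5) − (-1)·(4, -5, -3) = (-12, 5, 2).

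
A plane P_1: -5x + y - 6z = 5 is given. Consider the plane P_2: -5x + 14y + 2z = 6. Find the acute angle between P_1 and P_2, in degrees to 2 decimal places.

cos θ = |n₁·n₂| / (|n₁||n₂|) = |27| / (√62 · √225).
θ = arccos(0.22860) ≈ 76.79°.

76.79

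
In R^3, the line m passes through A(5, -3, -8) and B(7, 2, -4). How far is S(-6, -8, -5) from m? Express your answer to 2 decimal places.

A direction vector for m is B − A = (2, 5, 4).
Taking (5, -3, -8) on m with direction v = (2, 5, 4): w = S − (5, -3, -8) = (-11, -5, 3), and w × v = (-35, 50, -45).
Distance = |w × v| / |v| = √5750 / √45 ≈ 11.30.

11.30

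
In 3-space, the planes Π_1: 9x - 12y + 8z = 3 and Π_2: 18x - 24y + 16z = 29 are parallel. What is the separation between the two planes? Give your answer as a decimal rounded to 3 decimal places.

0.676

Rescale Π_2 by 1/2: 9x - 12y + 8z = 29/2. Then distance = |3 − (29/2)| / √289 ≈ 0.676.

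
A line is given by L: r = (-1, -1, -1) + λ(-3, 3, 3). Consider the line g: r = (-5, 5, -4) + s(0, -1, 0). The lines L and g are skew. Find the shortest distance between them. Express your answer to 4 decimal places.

Common perpendicular direction n = (-3, 3, 3) × (0, -1, 0) = (3, 0, 3).
With w = (-5, 5, -4) − (-1, -1, -1) = (-4, 6, -3), w · n = -21.
Distance = |w · n| / |n| = |-21| / √18 ≈ 4.9497.

4.9497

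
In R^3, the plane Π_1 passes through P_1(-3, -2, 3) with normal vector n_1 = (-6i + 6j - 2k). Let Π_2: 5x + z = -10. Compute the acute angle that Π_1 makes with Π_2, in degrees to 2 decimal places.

Π_1: n_1·r = n_1·P_1 gives -6x + 6y - 2z = 0.
cos θ = |n₁·n₂| / (|n₁||n₂|) = |-32| / (√76 · √26).
θ = arccos(0.71987) ≈ 43.96°.

43.96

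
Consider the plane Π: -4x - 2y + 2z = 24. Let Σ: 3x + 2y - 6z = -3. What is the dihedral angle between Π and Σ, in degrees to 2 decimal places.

cos θ = |n₁·n₂| / (|n₁||n₂|) = |-28| / (√24 · √49).
θ = arccos(0.81650) ≈ 35.26°.

35.26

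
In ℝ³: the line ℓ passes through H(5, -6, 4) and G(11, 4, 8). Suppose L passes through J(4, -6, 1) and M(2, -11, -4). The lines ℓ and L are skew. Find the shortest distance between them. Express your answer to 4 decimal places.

1.5575

A direction vector for ℓ is G − H = (6, 10, 4).
A direction vector for L is M − J = (-2, -5, -5).
Common perpendicular direction n = (6, 10, 4) × (-2, -5, -5) = (-30, 22, -10).
With w = (4, -6, 1) − (5, -6, 4) = (-1, 0, -3), w · n = 60.
Distance = |w · n| / |n| = |60| / √1484 ≈ 1.5575.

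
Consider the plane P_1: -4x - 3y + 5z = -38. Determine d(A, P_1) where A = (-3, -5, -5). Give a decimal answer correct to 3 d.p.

n·A − d = (-4)·(-3) + (-3)·(-5) + (5)·(-5) − (-38) = 40; |n| = √50.
Distance = |40| / √50 = 40/√50 ≈ 5.657.

5.657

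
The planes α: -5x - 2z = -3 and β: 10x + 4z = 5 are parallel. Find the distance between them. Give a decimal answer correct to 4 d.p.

Rescale β by 1/(-2): -5x - 2z = -5/2. Then distance = |-3 − (-5/2)| / √29 ≈ 0.0928.

0.0928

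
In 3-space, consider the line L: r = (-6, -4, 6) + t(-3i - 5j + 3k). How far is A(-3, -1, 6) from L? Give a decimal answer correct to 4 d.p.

2.1458

Taking (-6, -4, 6) on L with direction v = (-3, -5, 3): w = A − (-6, -4, 6) = (3, 3, 0), and w × v = (9, -9, -6).
Distance = |w × v| / |v| = √198 / √43 ≈ 2.1458.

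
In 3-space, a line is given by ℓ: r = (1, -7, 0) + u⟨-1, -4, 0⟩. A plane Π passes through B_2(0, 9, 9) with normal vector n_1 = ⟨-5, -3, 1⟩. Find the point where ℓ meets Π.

(3, 1, 0)

Π: n_1·r = n_1·B_2 gives -5x - 3y + z = -18.
Substitute r = (1, -7, 0) + t(-1, -4, 0) into the plane: 16 + 17t = -18, so t = -2.
Intersection: (1, -7, 0) + (-2)·(-1, -4, 0) = (3, 1, 0).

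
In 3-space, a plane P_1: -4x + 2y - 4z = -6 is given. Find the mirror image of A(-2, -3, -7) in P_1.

(6, -7, 1)

λ = (n·A − d)/|n|² = (30 − (-6))/36 = 1.
Reflection = A − 2λn = (-2, -3, -7) − 2·(-4, 2, -4) = (6, -7, 1).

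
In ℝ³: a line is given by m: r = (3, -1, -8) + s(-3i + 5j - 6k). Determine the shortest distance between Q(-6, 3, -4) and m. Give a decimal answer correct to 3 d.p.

10.269

Taking (3, -1, -8) on m with direction v = (-3, 5, -6): w = Q − (3, -1, -8) = (-9, 4, 4), and w × v = (-44, -66, -33).
Distance = |w × v| / |v| = √7381 / √70 ≈ 10.269.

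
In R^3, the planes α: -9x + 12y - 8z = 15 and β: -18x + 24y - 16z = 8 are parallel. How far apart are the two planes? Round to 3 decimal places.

0.647

Rescale β by 1/2: -9x + 12y - 8z = 4. Then distance = |15 − 4| / √289 ≈ 0.647.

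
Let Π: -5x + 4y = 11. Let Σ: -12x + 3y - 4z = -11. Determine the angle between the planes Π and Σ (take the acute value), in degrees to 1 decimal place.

30.1

cos θ = |n₁·n₂| / (|n₁||n₂|) = |72| / (√41 · √169).
θ = arccos(0.86496) ≈ 30.1°.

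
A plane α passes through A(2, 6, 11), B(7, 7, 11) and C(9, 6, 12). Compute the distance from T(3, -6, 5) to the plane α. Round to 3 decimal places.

AB = (5, 1, 0), AC = (7, 0, 1); a normal to α is AB × AC = (1, -5, -7).
Using A: α has equation x - 5y - 7z = -105.
n·T − d = (1)·(3) + (-5)·(-6) + (-7)·(5) − (-105) = 103; |n| = √75.
Distance = |103| / √75 = 103/√75 ≈ 11.893.

11.893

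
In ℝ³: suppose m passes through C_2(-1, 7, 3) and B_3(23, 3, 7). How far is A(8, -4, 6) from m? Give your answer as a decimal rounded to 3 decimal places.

9.451

A direction vector for m is B_3 − C_2 = (24, -4, 4).
Taking (-1, 7, 3) on m with direction v = (24, -4, 4): w = A − (-1, 7, 3) = (9, -11, 3), and w × v = (-32, 36, 228).
Distance = |w × v| / |v| = √54304 / √608 ≈ 9.451.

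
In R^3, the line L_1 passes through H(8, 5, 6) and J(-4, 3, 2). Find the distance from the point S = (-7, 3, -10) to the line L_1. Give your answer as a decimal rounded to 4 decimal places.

10.4869

A direction vector for L_1 is J − H = (-12, -2, -4).
Taking (8, 5, 6) on L_1 with direction v = (-12, -2, -4): w = S − (8, 5, 6) = (-15, -2, -16), and w × v = (-24, 132, 6).
Distance = |w × v| / |v| = √18036 / √164 ≈ 10.4869.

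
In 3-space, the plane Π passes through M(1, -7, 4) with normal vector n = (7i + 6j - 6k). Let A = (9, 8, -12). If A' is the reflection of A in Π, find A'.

Π: n·r = n·M gives 7x + 6y - 6z = -59.
λ = (n·A − d)/|n|² = (183 − (-59))/121 = 2.
Reflection = A − 2λn = (9, 8, -12) − 4·(7, 6, -6) = (-19, -16, 12).

(-19, -16, 12)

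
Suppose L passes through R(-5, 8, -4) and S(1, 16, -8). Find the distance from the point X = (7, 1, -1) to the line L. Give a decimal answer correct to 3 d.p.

14.208

A direction vector for L is S − R = (6, 8, -4).
Taking (-5, 8, -4) on L with direction v = (6, 8, -4): w = X − (-5, 8, -4) = (12, -7, 3), and w × v = (4, 66, 138).
Distance = |w × v| / |v| = √23416 / √116 ≈ 14.208.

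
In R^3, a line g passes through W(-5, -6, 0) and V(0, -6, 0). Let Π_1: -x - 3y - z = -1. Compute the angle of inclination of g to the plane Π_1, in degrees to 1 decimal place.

17.5

A direction vector for g is V − W = (5, 0, 0).
sin θ = |n·v| / (|n||v|) = |-5| / (√11 · √25) = 0.30151.
θ ≈ 17.5°.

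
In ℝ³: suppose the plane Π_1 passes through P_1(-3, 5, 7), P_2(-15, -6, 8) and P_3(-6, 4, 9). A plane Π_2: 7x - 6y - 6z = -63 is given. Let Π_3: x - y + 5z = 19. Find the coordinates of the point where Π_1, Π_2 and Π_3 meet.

P_1P_2 = (-12, -11, 1), P_1P_3 = (-3, -1, 2); a normal to Π_1 is P_1P_2 × P_1P_3 = (-21, 21, -21).
Using P_1: Π_1 has equation -21x + 21y - 21z = 21.
Solving the 3×3 linear system -21x + 21y - 21z = 21, 7x - 6y - 6z = -63, x - y + 5z = 19 (e.g. by elimination or Cramer's rule, determinant = -84) gives (3, 9, 5).

(3, 9, 5)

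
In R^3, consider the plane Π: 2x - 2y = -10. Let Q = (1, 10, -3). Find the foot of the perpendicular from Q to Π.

(3, 8, -3)

Foot = Q − λn with λ = (n·Q − d)/|n|² = (-18 − (-10))/8 = -1.
Foot = (1, 10, -3) − (-1)·(2, -2, 0) = (3, 8, -3).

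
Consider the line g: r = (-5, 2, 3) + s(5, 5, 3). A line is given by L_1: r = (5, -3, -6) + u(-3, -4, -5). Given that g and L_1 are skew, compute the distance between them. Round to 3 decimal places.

7.778

Common perpendicular direction n = (5, 5, 3) × (-3, -4, -5) = (-13, 16, -5).
With w = (5, -3, -6) − (-5, 2, 3) = (10, -5, -9), w · n = -165.
Distance = |w · n| / |n| = |-165| / √450 ≈ 7.778.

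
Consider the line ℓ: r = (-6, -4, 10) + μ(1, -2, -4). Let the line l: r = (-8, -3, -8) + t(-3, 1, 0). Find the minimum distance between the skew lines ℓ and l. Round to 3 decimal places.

6.911

Common perpendicular direction n = (1, -2, -4) × (-3, 1, 0) = (4, 12, -5).
With w = (-8, -3, -8) − (-6, -4, 10) = (-2, 1, -18), w · n = 94.
Distance = |w · n| / |n| = |94| / √185 ≈ 6.911.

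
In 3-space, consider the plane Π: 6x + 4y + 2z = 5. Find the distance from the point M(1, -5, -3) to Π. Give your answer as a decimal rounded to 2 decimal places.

n·M − d = (6)·(1) + (4)·(-5) + (2)·(-3) − 5 = -25; |n| = √56.
Distance = |-25| / √56 = 25/√56 ≈ 3.34.

3.34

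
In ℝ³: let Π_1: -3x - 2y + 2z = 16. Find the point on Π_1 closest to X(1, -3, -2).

Foot = X − λn with λ = (n·X − d)/|n|² = (-1 − 16)/17 = -1.
Foot = (1, -3, -2) − (-1)·(-3, -2, 2) = (-2, -5, 0).

(-2, -5, 0)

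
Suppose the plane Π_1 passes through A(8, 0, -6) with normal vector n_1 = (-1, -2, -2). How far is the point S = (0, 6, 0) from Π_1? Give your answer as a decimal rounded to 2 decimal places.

Π_1: n_1·r = n_1·A gives -x - 2y - 2z = 4.
n·S − d = (-1)·(0) + (-2)·(6) + (-2)·(0) − 4 = -16; |n| = √9.
Distance = |-16| / √9 = 16/√9 ≈ 5.33.

5.33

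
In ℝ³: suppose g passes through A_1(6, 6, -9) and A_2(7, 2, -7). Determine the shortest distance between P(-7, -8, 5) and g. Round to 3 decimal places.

A direction vector for g is A_2 − A_1 = (1, -4, 2).
Taking (6, 6, -9) on g with direction v = (1, -4, 2): w = P − (6, 6, -9) = (-13, -14, 14), and w × v = (28, 40, 66).
Distance = |w × v| / |v| = √6740 / √21 ≈ 17.915.

17.915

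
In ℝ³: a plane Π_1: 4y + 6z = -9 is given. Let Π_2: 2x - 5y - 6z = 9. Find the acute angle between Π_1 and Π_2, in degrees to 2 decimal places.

cos θ = |n₁·n₂| / (|n₁||n₂|) = |-56| / (√52 · √65).
θ = arccos(0.96323) ≈ 15.59°.

15.59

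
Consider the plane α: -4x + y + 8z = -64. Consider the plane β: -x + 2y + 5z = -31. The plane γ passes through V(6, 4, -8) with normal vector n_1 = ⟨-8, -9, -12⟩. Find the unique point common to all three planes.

γ: n_1·r = n_1·V gives -8x - 9y - 12z = 12.
Solving the 3×3 linear system -4x + y + 8z = -64, -x + 2y + 5z = -31, -8x - 9y - 12z = 12 (e.g. by elimination or Cramer's rule, determinant = 64) gives (6, 0, -5).

(6, 0, -5)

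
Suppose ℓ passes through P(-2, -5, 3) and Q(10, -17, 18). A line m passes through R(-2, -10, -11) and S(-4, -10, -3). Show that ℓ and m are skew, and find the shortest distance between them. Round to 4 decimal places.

6.0295

A direction vector for ℓ is Q − P = (12, -12, 15).
A direction vector for m is S − R = (-2, 0, 8).
Common perpendicular direction n = (12, -12, 15) × (-2, 0, 8) = (-96, -126, -24).
With w = (-2, -10, -11) − (-2, -5, 3) = (0, -5, -14), w · n = 966.
Since n ≠ 0 the lines are not parallel, and w · n = 966 ≠ 0 so they do not intersect; hence they are skew.
Distance = |w · n| / |n| = |966| / √25668 ≈ 6.0295.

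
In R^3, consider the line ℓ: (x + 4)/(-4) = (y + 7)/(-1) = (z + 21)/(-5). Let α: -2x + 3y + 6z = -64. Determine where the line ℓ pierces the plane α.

(8, -4, -6)

ℓ has direction (-4, -1, -5) through (-4, -7, -21).
Substitute r = (-4, -7, -21) + t(-4, -1, -5) into the plane: -139 + (-25)t = -64, so t = -3.
Intersection: (-4, -7, -21) + (-3)·(-4, -1, -5) = (8, -4, -6).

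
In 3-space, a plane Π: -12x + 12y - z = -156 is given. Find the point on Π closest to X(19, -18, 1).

Foot = X − λn with λ = (n·X − d)/|n|² = (-445 − (-156))/289 = -1.
Foot = (19, -18, 1) − (-1)·(-12, 12, -1) = (7, -6, 0).

(7, -6, 0)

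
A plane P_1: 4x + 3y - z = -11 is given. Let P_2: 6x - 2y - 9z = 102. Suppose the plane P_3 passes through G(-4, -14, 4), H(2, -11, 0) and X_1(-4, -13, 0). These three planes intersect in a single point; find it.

GH = (6, 3, -4), GX_1 = (0, 1, -4); a normal to P_3 is GH × GX_1 = (-8, 24, 6).
Using G: P_3 has equation -8x + 24y + 6z = -280.
Solving the 3×3 linear system 4x + 3y - z = -11, 6x - 2y - 9z = 102, -8x + 24y + 6z = -280 (e.g. by elimination or Cramer's rule, determinant = 796) gives (2, -9, -8).

(2, -9, -8)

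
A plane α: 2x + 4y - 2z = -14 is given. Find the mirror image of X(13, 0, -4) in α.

(5, -16, 4)

λ = (n·X − d)/|n|² = (34 − (-14))/24 = 2.
Reflection = X − 2λn = (13, 0, -4) − 4·(2, 4, -2) = (5, -16, 4).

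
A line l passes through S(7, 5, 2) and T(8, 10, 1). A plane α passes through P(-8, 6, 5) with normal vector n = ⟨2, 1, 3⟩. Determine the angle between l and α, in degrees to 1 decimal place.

11.9

A direction vector for l is T − S = (1, 5, -1).
α: n·r = n·P gives 2x + y + 3z = 5.
sin θ = |n·v| / (|n||v|) = |4| / (√14 · √27) = 0.20574.
θ ≈ 11.9°.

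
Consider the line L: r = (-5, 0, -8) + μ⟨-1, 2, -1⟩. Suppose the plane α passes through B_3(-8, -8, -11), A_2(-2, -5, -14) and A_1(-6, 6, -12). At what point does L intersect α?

(-8, 6, -11)

B_3A_2 = (6, 3, -3), B_3A_1 = (2, 14, -1); a normal to α is B_3A_2 × B_3A_1 = (39, 0, 78).
Using B_3: α has equation 39x + 78z = -1170.
Substitute r = (-5, 0, -8) + t(-1, 2, -1) into the plane: -819 + (-117)t = -1170, so t = 3.
Intersection: (-5, 0, -8) + 3·(-1, 2, -1) = (-8, 6, -11).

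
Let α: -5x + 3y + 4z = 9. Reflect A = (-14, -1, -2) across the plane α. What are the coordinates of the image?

λ = (n·A − d)/|n|² = (59 − 9)/50 = 1.
Reflection = A − 2λn = (-14, -1, -2) − 2·(-5, 3, 4) = (-4, -7, -10).

(-4, -7, -10)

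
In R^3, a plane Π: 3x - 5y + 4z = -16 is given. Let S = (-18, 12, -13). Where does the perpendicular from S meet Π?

(-9, -3, -1)

Foot = S − λn with λ = (n·S − d)/|n|² = (-166 − (-16))/50 = -3.
Foot = (-18, 12, -13) − (-3)·(3, -5, 4) = (-9, -3, -1).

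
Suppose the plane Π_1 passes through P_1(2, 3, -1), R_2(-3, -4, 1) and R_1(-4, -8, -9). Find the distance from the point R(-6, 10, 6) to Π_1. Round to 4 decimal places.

9.4779

P_1R_2 = (-5, -7, 2), P_1R_1 = (-6, -11, -8); a normal to Π_1 is P_1R_2 × P_1R_1 = (78, -52, 13).
Using P_1: Π_1 has equation 78x - 52y + 13z = -13.
n·R − d = (78)·(-6) + (-52)·(10) + (13)·(6) − (-13) = -897; |n| = √8957.
Distance = |-897| / √8957 = 897/√8957 ≈ 9.4779.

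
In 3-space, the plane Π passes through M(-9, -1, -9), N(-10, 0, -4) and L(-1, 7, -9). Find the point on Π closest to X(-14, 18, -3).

(-4, 8, 1)

MN = (-1, 1, 5), ML = (8, 8, 0); a normal to Π is MN × ML = (-40, 40, -16).
Using M: Π has equation -40x + 40y - 16z = 464.
Foot = X − λn with λ = (n·X − d)/|n|² = (1328 − 464)/3456 = 1/4.
Foot = (-14, 18, -3) − (1/4)·(-40, 40, -16) = (-4, 8, 1).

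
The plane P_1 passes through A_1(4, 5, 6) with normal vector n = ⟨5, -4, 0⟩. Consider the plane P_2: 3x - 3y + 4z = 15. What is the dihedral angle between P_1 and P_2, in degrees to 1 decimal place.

43.7

P_1: n·r = n·A_1 gives 5x - 4y = 0.
cos θ = |n₁·n₂| / (|n₁||n₂|) = |27| / (√41 · √34).
θ = arccos(0.72316) ≈ 43.7°.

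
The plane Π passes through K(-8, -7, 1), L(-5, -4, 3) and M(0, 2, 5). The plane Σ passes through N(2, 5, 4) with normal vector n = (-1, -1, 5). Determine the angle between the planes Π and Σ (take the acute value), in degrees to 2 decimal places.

65.24

KL = (3, 3, 2), KM = (8, 9, 4); a normal to Π is KL × KM = (-6, 4, 3).
Using K: Π has equation -6x + 4y + 3z = 23.
Σ: n·r = n·N gives -x - y + 5z = 13.
cos θ = |n₁·n₂| / (|n₁||n₂|) = |17| / (√61 · √27).
θ = arccos(0.41889) ≈ 65.24°.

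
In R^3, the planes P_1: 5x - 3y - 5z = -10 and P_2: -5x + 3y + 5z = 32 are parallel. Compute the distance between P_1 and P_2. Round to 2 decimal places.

2.86

Rescale P_2 by 1/(-1): 5x - 3y - 5z = -32. Then distance = |-10 − (-32)| / √59 ≈ 2.86.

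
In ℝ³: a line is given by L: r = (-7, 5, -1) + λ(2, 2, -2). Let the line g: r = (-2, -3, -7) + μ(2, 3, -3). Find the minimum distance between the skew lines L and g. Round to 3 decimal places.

Common perpendicular direction n = (2, 2, -2) × (2, 3, -3) = (0, 2, 2).
With w = (-2, -3, -7) − (-7, 5, -1) = (5, -8, -6), w · n = -28.
Distance = |w · n| / |n| = |-28| / √8 ≈ 9.899.

9.899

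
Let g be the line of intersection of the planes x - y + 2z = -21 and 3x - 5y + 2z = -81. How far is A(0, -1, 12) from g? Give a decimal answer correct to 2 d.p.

19.39

Direction of g: (1, -1, 2) × (3, -5, 2) = (8, 4, -2).
A point on g: solving the two plane equations with x = -8 gives (-8, 11, -1).
Taking (-8, 11, -1) on g with direction v = (8, 4, -2): w = A − (-8, 11, -1) = (8, -12, 13), and w × v = (-28, 120, 128).
Distance = |w × v| / |v| = √31568 / √84 ≈ 19.39.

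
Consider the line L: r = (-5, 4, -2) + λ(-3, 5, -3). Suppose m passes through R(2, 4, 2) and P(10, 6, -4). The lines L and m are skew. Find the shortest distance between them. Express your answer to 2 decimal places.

5.27

A direction vector for m is P − R = (8, 2, -6).
Common perpendicular direction n = (-3, 5, -3) × (8, 2, -6) = (-24, -42, -46).
With w = (2, 4, 2) − (-5, 4, -2) = (7, 0, 4), w · n = -352.
Distance = |w · n| / |n| = |-352| / √4456 ≈ 5.27.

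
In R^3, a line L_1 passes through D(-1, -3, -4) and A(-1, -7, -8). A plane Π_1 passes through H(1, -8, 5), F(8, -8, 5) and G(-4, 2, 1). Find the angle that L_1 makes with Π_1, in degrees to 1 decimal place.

66.8

A direction vector for L_1 is A − D = (0, -4, -4).
HF = (7, 0, 0), HG = (-5, 10, -4); a normal to Π_1 is HF × HG = (0, 28, 70).
Using H: Π_1 has equation 28y + 70z = 126.
sin θ = |n·v| / (|n||v|) = |-392| / (√5684 · √32) = 0.91915.
θ ≈ 66.8°.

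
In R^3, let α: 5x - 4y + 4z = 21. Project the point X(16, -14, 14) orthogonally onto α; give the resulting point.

(1, -2, 2)

Foot = X − λn with λ = (n·X − d)/|n|² = (192 − 21)/57 = 3.
Foot = (16, -14, 14) − 3·(5, -4, 4) = (1, -2, 2).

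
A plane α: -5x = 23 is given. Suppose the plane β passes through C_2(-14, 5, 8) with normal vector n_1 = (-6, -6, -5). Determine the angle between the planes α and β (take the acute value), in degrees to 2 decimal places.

β: n_1·r = n_1·C_2 gives -6x - 6y - 5z = 14.
cos θ = |n₁·n₂| / (|n₁||n₂|) = |30| / (√25 · √97).
θ = arccos(0.60921) ≈ 52.47°.

52.47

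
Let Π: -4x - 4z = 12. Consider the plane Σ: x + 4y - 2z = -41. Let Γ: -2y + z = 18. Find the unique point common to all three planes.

Solving the 3×3 linear system -4x - 4z = 12, x + 4y - 2z = -41, -2y + z = 18 (e.g. by elimination or Cramer's rule, determinant = 8) gives (-5, -8, 2).

(-5, -8, 2)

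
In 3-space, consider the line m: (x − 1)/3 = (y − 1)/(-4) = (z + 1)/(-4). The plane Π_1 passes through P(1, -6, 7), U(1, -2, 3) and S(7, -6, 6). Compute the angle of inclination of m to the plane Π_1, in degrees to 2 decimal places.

55.34

m has direction (3, -4, -4) through (1, 1, -1).
PU = (0, 4, -4), PS = (6, 0, -1); a normal to Π_1 is PU × PS = (-4, -24, -24).
Using P: Π_1 has equation -4x - 24y - 24z = -28.
sin θ = |n·v| / (|n||v|) = |180| / (√1168 · √41) = 0.82254.
θ ≈ 55.34°.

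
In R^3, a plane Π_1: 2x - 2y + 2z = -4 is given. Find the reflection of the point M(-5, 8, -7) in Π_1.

λ = (n·M − d)/|n|² = (-40 − (-4))/12 = -3.
Reflection = M − 2λn = (-5, 8, -7) − (-6)·(2, -2, 2) = (7, -4, 5).

(7, -4, 5)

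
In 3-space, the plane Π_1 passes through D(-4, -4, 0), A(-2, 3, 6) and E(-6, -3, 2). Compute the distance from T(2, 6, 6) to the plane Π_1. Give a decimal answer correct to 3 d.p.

DA = (2, 7, 6), DE = (-2, 1, 2); a normal to Π_1 is DA × DE = (8, -16, 16).
Using D: Π_1 has equation 8x - 16y + 16z = 32.
n·T − d = (8)·(2) + (-16)·(6) + (16)·(6) − 32 = -16; |n| = √576.
Distance = |-16| / √576 = 16/√576 ≈ 0.667.

0.667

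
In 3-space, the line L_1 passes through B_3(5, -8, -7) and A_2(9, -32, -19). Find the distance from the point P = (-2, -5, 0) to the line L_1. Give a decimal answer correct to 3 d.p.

A direction vector for L_1 is A_2 − B_3 = (4, -24, -12).
Taking (5, -8, -7) on L_1 with direction v = (4, -24, -12): w = P − (5, -8, -7) = (-7, 3, 7), and w × v = (132, -56, 156).
Distance = |w × v| / |v| = √44896 / √736 ≈ 7.810.

7.810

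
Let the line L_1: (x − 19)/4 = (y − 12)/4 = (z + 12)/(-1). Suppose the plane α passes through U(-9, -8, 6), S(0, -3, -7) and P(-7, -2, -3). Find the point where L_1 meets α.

L_1 has direction (4, 4, -1) through (19, 12, -12).
US = (9, 5, -13), UP = (2, 6, -9); a normal to α is US × UP = (33, 55, 44).
Using U: α has equation 33x + 55y + 44z = -473.
Substitute r = (19, 12, -12) + t(4, 4, -1) into the plane: 759 + 308t = -473, so t = -4.
Intersection: (19, 12, -12) + (-4)·(4, 4, -1) = (3, -4, -8).

(3, -4, -8)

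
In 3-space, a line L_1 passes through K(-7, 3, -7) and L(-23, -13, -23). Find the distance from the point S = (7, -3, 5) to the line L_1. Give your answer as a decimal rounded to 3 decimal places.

15.578

A direction vector for L_1 is L − K = (-16, -16, -16).
Taking (-7, 3, -7) on L_1 with direction v = (-16, -16, -16): w = S − (-7, 3, -7) = (14, -6, 12), and w × v = (288, 32, -320).
Distance = |w × v| / |v| = √186368 / √768 ≈ 15.578.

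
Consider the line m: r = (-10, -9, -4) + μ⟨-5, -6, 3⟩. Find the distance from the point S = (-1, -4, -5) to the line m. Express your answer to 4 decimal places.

Taking (-10, -9, -4) on m with direction v = (-5, -6, 3): w = S − (-10, -9, -4) = (9, 5, -1), and w × v = (9, -22, -29).
Distance = |w × v| / |v| = √1406 / √70 ≈ 4.4817.

4.4817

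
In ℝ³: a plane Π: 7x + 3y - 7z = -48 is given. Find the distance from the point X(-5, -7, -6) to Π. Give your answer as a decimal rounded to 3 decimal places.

n·X − d = (7)·(-5) + (3)·(-7) + (-7)·(-6) − (-48) = 34; |n| = √107.
Distance = |34| / √107 = 34/√107 ≈ 3.287.

3.287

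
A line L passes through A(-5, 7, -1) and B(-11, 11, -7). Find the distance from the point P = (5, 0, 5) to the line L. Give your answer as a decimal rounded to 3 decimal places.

3.205

A direction vector for L is B − A = (-6, 4, -6).
Taking (-5, 7, -1) on L with direction v = (-6, 4, -6): w = P − (-5, 7, -1) = (10, -7, 6), and w × v = (18, 24, -2).
Distance = |w × v| / |v| = √904 / √88 ≈ 3.205.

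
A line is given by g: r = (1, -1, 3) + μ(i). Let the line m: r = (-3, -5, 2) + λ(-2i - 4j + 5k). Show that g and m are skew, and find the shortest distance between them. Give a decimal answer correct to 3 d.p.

3.748

Common perpendicular direction n = (1, 0, 0) × (-2, -4, 5) = (0, -5, -4).
With w = (-3, -5, 2) − (1, -1, 3) = (-4, -4, -1), w · n = 24.
Since n ≠ 0 the lines are not parallel, and w · n = 24 ≠ 0 so they do not intersect; hence they are skew.
Distance = |w · n| / |n| = |24| / √41 ≈ 3.748.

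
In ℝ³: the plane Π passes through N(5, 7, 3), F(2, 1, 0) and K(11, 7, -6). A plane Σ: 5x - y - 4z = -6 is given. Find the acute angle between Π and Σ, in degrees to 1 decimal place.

70.5

NF = (-3, -6, -3), NK = (6, 0, -9); a normal to Π is NF × NK = (54, -45, 36).
Using N: Π has equation 54x - 45y + 36z = 63.
cos θ = |n₁·n₂| / (|n₁||n₂|) = |171| / (√6237 · √42).
θ = arccos(0.33411) ≈ 70.5°.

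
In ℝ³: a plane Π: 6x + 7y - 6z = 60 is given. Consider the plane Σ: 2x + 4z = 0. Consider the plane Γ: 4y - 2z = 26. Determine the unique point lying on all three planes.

(2, 6, -1)

Solving the 3×3 linear system 6x + 7y - 6z = 60, 2x + 4z = 0, 4y - 2z = 26 (e.g. by elimination or Cramer's rule, determinant = -116) gives (2, 6, -1).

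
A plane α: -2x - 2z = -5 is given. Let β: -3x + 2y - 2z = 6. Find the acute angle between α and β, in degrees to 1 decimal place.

31.0

cos θ = |n₁·n₂| / (|n₁||n₂|) = |10| / (√8 · √17).
θ = arccos(0.85749) ≈ 31.0°.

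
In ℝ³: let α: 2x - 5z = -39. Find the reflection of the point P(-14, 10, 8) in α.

(-10, 10, -2)

λ = (n·P − d)/|n|² = (-68 − (-39))/29 = -1.
Reflection = P − 2λn = (-14, 10, 8) − (-2)·(2, 0, -5) = (-10, 10, -2).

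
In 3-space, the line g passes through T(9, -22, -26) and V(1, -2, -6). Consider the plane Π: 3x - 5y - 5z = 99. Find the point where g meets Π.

(3, -7, -11)

A direction vector for g is V − T = (-8, 20, 20).
Substitute r = (9, -22, -26) + t(-8, 20, 20) into the plane: 267 + (-224)t = 99, so t = 3/4.
Intersection: (9, -22, -26) + (3/4)·(-8, 20, 20) = (3, -7, -11).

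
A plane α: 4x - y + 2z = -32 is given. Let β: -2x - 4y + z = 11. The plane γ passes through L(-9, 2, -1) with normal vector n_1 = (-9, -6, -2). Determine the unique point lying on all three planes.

γ: n_1·r = n_1·L gives -9x - 6y - 2z = 71.
Solving the 3×3 linear system 4x - y + 2z = -32, -2x - 4y + z = 11, -9x - 6y - 2z = 71 (e.g. by elimination or Cramer's rule, determinant = 21) gives (-5, -2, -7).

(-5, -2, -7)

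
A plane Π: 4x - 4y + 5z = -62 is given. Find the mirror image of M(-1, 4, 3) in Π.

λ = (n·M − d)/|n|² = (-5 − (-62))/57 = 1.
Reflection = M − 2λn = (-1, 4, 3) − 2·(4, -4, 5) = (-9, 12, -7).

(-9, 12, -7)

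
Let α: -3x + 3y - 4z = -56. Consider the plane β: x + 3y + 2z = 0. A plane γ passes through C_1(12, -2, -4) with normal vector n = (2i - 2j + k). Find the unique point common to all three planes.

γ: n·r = n·C_1 gives 2x - 2y + z = 24.
Solving the 3×3 linear system -3x + 3y - 4z = -56, x + 3y + 2z = 0, 2x - 2y + z = 24 (e.g. by elimination or Cramer's rule, determinant = 20) gives (2, -6, 8).

(2, -6, 8)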